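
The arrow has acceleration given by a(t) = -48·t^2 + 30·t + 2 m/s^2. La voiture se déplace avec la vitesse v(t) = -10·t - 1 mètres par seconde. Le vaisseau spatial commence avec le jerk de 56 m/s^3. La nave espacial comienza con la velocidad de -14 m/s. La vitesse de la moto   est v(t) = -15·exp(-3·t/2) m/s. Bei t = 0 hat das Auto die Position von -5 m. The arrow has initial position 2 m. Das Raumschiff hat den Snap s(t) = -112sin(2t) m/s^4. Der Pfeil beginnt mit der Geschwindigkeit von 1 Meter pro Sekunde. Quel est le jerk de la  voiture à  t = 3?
Pour résoudre ceci, nous devons prendre 2 dérivées de notre équation de la vitesse v(t) = -10·t - 1. En prenant d/dt de v(t), nous trouvons a(t) = -10. En prenant d/dt de a(t), nous trouvons j(t) = 0. En utilisant j(t) = 0 et en substituant t = 3, nous trouvons j = 0.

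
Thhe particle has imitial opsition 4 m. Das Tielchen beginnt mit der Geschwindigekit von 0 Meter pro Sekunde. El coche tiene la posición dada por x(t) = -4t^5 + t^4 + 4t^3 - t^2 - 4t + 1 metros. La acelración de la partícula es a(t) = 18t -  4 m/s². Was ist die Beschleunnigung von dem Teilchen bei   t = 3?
Wir haben die Beschleunigung a(t) = 18·t - 4. Durch Einsetzen von t = 3: a(3) = 50.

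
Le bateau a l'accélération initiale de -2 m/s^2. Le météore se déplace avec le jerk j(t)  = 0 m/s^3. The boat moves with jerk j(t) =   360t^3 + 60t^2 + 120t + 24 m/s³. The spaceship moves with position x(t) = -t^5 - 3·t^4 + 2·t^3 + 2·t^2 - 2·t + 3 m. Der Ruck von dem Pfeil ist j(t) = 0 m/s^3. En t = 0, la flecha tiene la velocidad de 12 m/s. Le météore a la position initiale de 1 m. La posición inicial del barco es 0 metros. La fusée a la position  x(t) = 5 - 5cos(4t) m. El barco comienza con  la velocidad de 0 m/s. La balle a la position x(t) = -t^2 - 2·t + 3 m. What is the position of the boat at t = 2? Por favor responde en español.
Necesitamos integrar nuestra ecuación de la sacudida j(t) = 360·t^3 + 60·t^2 + 120·t + 24 3 veces. La antiderivada de la sacudida es la aceleración. Usando a(0) = -2, obtenemos a(t) = 90·t^4 + 20·t^3 + 60·t^2 + 24·t - 2. La antiderivada de la aceleración, con v(0) = 0, da la velocidad: v(t) = t·(18·t^4 + 5·t^3 + 20·t^2 + 12·t - 2). La antiderivada de la velocidad, con x(0) = 0, da la posición: x(t) = 3·t^6 + t^5 + 5·t^4 + 4·t^3 - t^2. Tenemos la posición x(t) = 3·t^6 + t^5 + 5·t^4 + 4·t^3 - t^2. Sustituyendo t = 2: x(2) = 332.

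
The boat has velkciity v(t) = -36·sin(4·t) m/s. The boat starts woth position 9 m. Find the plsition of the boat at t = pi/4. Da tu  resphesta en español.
Partiendo de la velocidad v(t) = -36·sin(4·t), tomamos 1 integral. Integrando la velocidad y usando la condición inicial x(0) = 9, obtenemos x(t) = 9·cos(4·t). Tenemos la posición x(t) = 9·cos(4·t). Sustituyendo t = pi/4: x(pi/4) = -9.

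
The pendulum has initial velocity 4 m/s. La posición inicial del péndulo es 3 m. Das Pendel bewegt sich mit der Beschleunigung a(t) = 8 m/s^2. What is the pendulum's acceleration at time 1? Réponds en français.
Nous avons l'accélération a(t) = 8. En substituant t = 1: a(1) = 8.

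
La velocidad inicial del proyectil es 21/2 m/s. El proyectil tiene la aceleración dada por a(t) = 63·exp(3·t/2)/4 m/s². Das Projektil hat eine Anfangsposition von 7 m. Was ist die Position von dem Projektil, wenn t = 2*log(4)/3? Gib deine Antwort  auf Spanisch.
Partiendo de la aceleración a(t) = 63·exp(3·t/2)/4, tomamos 2 antiderivadas. La antiderivada de la aceleración es la velocidad. Usando v(0) = 21/2, obtenemos v(t) = 21·exp(3·t/2)/2. La antiderivada de la velocidad es la posición. Usando x(0) = 7, obtenemos x(t) = 7·exp(3·t/2). Usando x(t) = 7·exp(3·t/2) y sustituyendo t = 2*log(4)/3, encontramos x = 28.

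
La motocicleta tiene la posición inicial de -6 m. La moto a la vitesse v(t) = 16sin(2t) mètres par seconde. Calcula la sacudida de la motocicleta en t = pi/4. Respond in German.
Um dies zu lösen, müssen wir 2 Ableitungen unserer Gleichung für die Geschwindigkeit v(t) = 16·sin(2·t) nehmen. Mit d/dt von v(t) finden wir a(t) = 32·cos(2·t). Durch Ableiten von der Beschleunigung erhalten wir den Ruck: j(t) = -64·sin(2·t). Mit j(t) = -64·sin(2·t) und Einsetzen von t = pi/4, finden wir j = -64.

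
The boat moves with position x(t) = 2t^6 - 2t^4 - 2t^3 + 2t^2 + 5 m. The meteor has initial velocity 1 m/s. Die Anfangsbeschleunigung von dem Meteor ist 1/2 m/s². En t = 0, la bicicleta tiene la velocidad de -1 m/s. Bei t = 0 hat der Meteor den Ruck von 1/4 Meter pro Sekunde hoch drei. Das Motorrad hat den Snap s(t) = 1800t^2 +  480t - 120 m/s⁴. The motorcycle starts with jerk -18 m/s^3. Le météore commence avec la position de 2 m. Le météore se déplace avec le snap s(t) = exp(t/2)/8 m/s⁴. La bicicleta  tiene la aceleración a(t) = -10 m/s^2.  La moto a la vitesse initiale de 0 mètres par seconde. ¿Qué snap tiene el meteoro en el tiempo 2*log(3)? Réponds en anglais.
Using s(t) = exp(t/2)/8 and substituting t = 2*log(3), we find s = 3/8.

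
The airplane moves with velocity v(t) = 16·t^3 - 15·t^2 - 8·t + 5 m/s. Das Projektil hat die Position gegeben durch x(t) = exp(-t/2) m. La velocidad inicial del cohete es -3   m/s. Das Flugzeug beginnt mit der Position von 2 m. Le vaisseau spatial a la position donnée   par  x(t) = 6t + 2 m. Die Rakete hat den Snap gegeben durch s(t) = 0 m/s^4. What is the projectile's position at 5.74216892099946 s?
From the given position equation x(t) = exp(-t/2), we substitute t = 5.74216892099946 to get x = 0.0566374721620611.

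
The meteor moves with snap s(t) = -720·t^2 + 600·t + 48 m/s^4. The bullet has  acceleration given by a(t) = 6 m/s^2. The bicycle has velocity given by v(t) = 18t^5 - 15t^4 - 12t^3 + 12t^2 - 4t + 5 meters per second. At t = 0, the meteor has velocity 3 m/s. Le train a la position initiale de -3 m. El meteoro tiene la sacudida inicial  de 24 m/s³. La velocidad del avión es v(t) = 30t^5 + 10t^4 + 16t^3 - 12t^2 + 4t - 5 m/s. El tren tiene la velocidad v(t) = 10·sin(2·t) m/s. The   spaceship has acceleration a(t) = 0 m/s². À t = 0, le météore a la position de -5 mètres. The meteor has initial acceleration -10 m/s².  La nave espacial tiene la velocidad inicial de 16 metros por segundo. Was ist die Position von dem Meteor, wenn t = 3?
Um dies zu lösen, müssen wir 4 Integrale unserer Gleichung für den Snap s(t) = -720·t^2 + 600·t + 48 finden. Durch Integration von dem Snap und Verwendung der Anfangsbedingung j(0) = 24, erhalten wir j(t) = -240·t^3 + 300·t^2 + 48·t + 24. Das Integral von dem Ruck, mit a(0) = -10, ergibt die Beschleunigung: a(t) = -60·t^4 + 100·t^3 + 24·t^2 + 24·t - 10. Das Integral von der Beschleunigung, mit v(0) = 3, ergibt die Geschwindigkeit: v(t) = -12·t^5 + 25·t^4 + 8·t^3 + 12·t^2 - 10·t + 3. Durch Integration von der Geschwindigkeit und Verwendung der Anfangsbedingung x(0) = -5, erhalten wir x(t) = -2·t^6 + 5·t^5 + 2·t^4 + 4·t^3 - 5·t^2 + 3·t - 5. Mit x(t) = -2·t^6 + 5·t^5 + 2·t^4 + 4·t^3 - 5·t^2 + 3·t - 5 und Einsetzen von t = 3, finden wir x = -14.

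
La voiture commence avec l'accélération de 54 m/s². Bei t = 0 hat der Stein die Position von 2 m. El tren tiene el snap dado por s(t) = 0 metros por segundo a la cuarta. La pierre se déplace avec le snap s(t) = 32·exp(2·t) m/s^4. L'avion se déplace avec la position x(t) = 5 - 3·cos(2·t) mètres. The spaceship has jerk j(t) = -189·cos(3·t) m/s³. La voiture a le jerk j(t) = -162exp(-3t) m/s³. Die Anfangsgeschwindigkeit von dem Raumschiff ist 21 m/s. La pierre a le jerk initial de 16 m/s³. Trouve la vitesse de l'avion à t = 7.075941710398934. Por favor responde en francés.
En partant de la position x(t) = 5 - 3·cos(2·t), nous prenons 1 dérivée. La dérivée de la position donne la vitesse: v(t) = 6·sin(2·t). De l'équation de la vitesse v(t) = 6·sin(2·t), nous substituons t = 7.075941710398934 pour obtenir v = 5.99935028740675.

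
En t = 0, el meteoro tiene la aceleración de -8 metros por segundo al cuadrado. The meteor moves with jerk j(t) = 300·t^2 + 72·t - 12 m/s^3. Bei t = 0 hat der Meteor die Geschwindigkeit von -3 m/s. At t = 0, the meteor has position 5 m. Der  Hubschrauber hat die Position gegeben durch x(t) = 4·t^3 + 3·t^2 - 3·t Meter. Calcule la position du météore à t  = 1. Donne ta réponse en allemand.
Um dies zu lösen, müssen wir 3 Stammfunktionen unserer Gleichung für den Ruck j(t) = 300·t^2 + 72·t - 12 finden. Durch Integration von dem Ruck und Verwendung der Anfangsbedingung a(0) = -8, erhalten wir a(t) = 100·t^3 + 36·t^2 - 12·t - 8. Die Stammfunktion von der Beschleunigung ist die Geschwindigkeit. Mit v(0) = -3 erhalten wir v(t) = 25·t^4 + 12·t^3 - 6·t^2 - 8·t - 3. Durch Integration von der Geschwindigkeit und Verwendung der Anfangsbedingung x(0) = 5, erhalten wir x(t) = 5·t^5 + 3·t^4 - 2·t^3 - 4·t^2 - 3·t + 5. Aus der Gleichung für die Position x(t) = 5·t^5 + 3·t^4 - 2·t^3 - 4·t^2 - 3·t + 5, setzen wir t = 1 ein und erhalten x = 4.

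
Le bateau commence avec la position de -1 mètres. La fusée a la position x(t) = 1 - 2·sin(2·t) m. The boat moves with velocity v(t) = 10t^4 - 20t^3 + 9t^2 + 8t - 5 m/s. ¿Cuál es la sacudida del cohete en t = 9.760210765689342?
Para resolver esto, necesitamos tomar 3 derivadas de nuestra ecuación de la posición x(t) = 1 - 2·sin(2·t). Derivando la posición, obtenemos la velocidad: v(t) = -4·cos(2·t). Tomando d/dt de v(t), encontramos a(t) = 8·sin(2·t). Tomando d/dt de a(t), encontramos j(t) = 16·cos(2·t). Usando j(t) = 16·cos(2·t) y sustituyendo t = 9.760210765689342, encontramos j = 12.5325414514569.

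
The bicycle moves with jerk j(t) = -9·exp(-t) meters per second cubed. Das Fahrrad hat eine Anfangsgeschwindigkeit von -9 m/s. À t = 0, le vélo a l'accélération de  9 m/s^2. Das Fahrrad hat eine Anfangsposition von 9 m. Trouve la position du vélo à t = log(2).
Nous devons intégrer notre équation du jerk j(t) = -9·exp(-t) 3 fois. En prenant ∫j(t)dt et en appliquant a(0) = 9, nous trouvons a(t) = 9·exp(-t). L'intégrale de l'accélération, avec v(0) = -9, donne la vitesse: v(t) = -9·exp(-t). L'intégrale de la vitesse est la position. En utilisant x(0) = 9, nous obtenons x(t) = 9·exp(-t). En utilisant x(t) = 9·exp(-t) et en substituant t = log(2), nous trouvons x = 9/2.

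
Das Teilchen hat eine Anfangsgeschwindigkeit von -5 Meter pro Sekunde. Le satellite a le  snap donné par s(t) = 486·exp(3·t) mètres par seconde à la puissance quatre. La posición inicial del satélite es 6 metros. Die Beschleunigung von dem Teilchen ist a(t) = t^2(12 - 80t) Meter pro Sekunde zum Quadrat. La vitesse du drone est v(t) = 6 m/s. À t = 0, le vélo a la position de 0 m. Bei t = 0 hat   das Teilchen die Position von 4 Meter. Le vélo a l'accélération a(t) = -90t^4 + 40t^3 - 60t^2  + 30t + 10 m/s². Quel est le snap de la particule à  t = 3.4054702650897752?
En partant de l'accélération a(t) = t^2·(12 - 80·t), nous prenons 2 dérivées. La dérivée de l'accélération donne le jerk: j(t) = -80·t^2 + 2·t·(12 - 80·t). En prenant d/dt de j(t), nous trouvons s(t) = 24 - 480·t. De l'équation du snap s(t) = 24 - 480·t, nous substituons t = 3.4054702650897752 pour obtenir s = -1610.62572724309.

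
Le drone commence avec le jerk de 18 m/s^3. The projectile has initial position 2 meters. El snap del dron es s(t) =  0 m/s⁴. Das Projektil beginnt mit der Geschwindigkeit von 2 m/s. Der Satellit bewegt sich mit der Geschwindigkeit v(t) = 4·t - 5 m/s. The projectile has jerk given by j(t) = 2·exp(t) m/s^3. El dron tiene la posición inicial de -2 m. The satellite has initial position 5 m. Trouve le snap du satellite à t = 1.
Nous devons dériver notre équation de la vitesse v(t) = 4·t - 5 3 fois. En dérivant la vitesse, nous obtenons l'accélération: a(t) = 4. En prenant d/dt de a(t), nous trouvons j(t) = 0. La dérivée du jerk donne le snap: s(t) = 0. De l'équation du snap s(t) = 0, nous substituons t = 1 pour obtenir s = 0.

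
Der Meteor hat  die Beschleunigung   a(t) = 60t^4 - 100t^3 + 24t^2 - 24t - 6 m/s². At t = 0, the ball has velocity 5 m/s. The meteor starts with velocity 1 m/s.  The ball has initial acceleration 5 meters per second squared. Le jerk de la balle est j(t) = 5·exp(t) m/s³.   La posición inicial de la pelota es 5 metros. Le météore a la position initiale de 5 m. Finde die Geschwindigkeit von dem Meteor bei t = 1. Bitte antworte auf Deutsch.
Ausgehend von der Beschleunigung a(t) = 60·t^4 - 100·t^3 + 24·t^2 - 24·t - 6, nehmen wir 1 Stammfunktion. Die Stammfunktion von der Beschleunigung ist die Geschwindigkeit. Mit v(0) = 1 erhalten wir v(t) = 12·t^5 - 25·t^4 + 8·t^3 - 12·t^2 - 6·t + 1. Aus der Gleichung für die Geschwindigkeit v(t) = 12·t^5 - 25·t^4 + 8·t^3 - 12·t^2 - 6·t + 1, setzen wir t = 1 ein und erhalten v = -22.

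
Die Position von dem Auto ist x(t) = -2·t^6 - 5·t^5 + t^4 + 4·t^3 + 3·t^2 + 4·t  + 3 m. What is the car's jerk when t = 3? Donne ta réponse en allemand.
Ausgehend von der Position x(t) = -2·t^6 - 5·t^5 + t^4 + 4·t^3 + 3·t^2 + 4·t + 3, nehmen wir 3 Ableitungen. Die Ableitung von der Position ergibt die Geschwindigkeit: v(t) = -12·t^5 - 25·t^4 + 4·t^3 + 12·t^2 + 6·t + 4. Die Ableitung von der Geschwindigkeit ergibt die Beschleunigung: a(t) = -60·t^4 - 100·t^3 + 12·t^2 + 24·t + 6. Durch Ableiten von der Beschleunigung erhalten wir den Ruck: j(t) = -240·t^3 - 300·t^2 + 24·t + 24. Aus der Gleichung für den Ruck j(t) = -240·t^3 - 300·t^2 + 24·t + 24, setzen wir t = 3 ein und erhalten j = -9084.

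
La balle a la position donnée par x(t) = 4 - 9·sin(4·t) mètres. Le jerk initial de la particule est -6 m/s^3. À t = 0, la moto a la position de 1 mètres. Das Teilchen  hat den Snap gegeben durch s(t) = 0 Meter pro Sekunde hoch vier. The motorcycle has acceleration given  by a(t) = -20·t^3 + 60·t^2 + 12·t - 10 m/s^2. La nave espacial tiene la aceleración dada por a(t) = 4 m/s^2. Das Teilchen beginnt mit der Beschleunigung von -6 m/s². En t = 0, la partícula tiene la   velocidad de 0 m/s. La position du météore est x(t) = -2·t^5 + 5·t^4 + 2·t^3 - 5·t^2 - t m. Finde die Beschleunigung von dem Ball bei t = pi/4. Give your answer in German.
Wir müssen unsere Gleichung für die Position x(t) = 4 - 9·sin(4·t) 2-mal ableiten. Durch Ableiten von der Position erhalten wir die Geschwindigkeit: v(t) = -36·cos(4·t). Die Ableitung von der Geschwindigkeit ergibt die Beschleunigung: a(t) = 144·sin(4·t). Wir haben die Beschleunigung a(t) = 144·sin(4·t). Durch Einsetzen von t = pi/4: a(pi/4) = 0.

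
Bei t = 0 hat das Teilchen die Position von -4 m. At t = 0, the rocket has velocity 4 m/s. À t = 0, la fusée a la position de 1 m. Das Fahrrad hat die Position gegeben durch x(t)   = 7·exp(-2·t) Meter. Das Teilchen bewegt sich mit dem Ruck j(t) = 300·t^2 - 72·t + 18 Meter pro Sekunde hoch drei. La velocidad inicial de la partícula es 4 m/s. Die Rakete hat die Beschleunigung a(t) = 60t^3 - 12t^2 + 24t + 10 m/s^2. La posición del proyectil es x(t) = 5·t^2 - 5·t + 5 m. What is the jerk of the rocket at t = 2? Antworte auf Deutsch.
Wir müssen unsere Gleichung für die Beschleunigung a(t) = 60·t^3 - 12·t^2 + 24·t + 10 1-mal ableiten. Durch Ableiten von der Beschleunigung erhalten wir den Ruck: j(t) = 180·t^2 - 24·t + 24. Mit j(t) = 180·t^2 - 24·t + 24 und Einsetzen von t = 2, finden wir j = 696.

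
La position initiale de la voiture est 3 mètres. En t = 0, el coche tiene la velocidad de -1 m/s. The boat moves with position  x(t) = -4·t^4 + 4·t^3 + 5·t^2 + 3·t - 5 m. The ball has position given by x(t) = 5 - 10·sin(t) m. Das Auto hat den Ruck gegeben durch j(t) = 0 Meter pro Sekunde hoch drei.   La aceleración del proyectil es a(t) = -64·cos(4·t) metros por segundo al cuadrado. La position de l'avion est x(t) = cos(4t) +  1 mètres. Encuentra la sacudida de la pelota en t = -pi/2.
Partiendo de la posición x(t) = 5 - 10·sin(t), tomamos 3 derivadas. La derivada de la posición da la velocidad: v(t) = -10·cos(t). La derivada de la velocidad da la aceleración: a(t) = 10·sin(t). Derivando la aceleración, obtenemos la sacudida: j(t) = 10·cos(t). De la ecuación de la sacudida j(t) = 10·cos(t), sustituimos t = -pi/2 para obtener j = 0.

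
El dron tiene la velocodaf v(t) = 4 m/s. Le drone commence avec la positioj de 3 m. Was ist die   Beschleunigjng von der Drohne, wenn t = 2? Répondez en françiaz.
Pour résoudre ceci, nous devons prendre 1 dérivée de notre équation de la vitesse v(t) = 4. En dérivant la vitesse, nous obtenons l'accélération: a(t) = 0. De l'équation de l'accélération a(t) = 0, nous substituons t = 2 pour obtenir a = 0.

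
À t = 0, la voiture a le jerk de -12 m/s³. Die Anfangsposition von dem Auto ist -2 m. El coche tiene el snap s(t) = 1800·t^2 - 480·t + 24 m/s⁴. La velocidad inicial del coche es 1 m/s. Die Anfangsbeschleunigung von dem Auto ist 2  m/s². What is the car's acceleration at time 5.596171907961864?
We must find the antiderivative of our snap equation s(t) = 1800·t^2 - 480·t + 24 2 times. Integrating snap and using the initial condition j(0) = -12, we get j(t) = 600·t^3 - 240·t^2 + 24·t - 12. The integral of jerk is acceleration. Using a(0) = 2, we get a(t) = 150·t^4 - 80·t^3 + 12·t^2 - 12·t + 2. We have acceleration a(t) = 150·t^4 - 80·t^3 + 12·t^2 - 12·t + 2. Substituting t = 5.596171907961864: a(5.596171907961864) = 133404.652565790.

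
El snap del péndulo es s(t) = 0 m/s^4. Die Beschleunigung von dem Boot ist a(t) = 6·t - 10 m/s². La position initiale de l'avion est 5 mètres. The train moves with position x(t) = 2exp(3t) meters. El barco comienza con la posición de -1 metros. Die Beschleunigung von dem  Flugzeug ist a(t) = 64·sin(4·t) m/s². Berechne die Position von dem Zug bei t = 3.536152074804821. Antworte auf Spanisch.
Tenemos la posición x(t) = 2·exp(3·t). Sustituyendo t = 3.536152074804821: x(3.536152074804821) = 80951.3313040125.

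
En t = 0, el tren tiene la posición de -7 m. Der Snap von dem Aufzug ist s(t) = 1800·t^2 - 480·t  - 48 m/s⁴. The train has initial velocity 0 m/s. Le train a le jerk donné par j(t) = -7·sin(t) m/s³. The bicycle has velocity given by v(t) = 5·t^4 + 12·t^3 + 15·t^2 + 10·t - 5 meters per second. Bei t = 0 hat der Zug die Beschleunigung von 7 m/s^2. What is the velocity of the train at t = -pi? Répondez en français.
Nous devons trouver l'intégrale de notre équation du jerk j(t) = -7·sin(t) 2 fois. En prenant ∫j(t)dt et en appliquant a(0) = 7, nous trouvons a(t) = 7·cos(t). En prenant ∫a(t)dt et en appliquant v(0) = 0, nous trouvons v(t) = 7·sin(t). De l'équation de la vitesse v(t) = 7·sin(t), nous substituons t = -pi pour obtenir v = 0.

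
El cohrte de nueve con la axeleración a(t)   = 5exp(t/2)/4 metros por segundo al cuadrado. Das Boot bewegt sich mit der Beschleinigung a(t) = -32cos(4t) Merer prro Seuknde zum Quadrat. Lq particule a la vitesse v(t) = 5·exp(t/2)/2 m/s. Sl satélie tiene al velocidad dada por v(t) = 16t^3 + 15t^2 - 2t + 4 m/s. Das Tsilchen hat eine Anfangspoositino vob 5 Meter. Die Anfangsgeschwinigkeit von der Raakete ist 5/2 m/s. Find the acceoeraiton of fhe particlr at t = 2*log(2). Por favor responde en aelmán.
Wir müssen unsere Gleichung für die Geschwindigkeit v(t) = 5·exp(t/2)/2 1-mal ableiten. Mit d/dt von v(t) finden wir a(t) = 5·exp(t/2)/4. Wir haben die Beschleunigung a(t) = 5·exp(t/2)/4. Durch Einsetzen von t = 2*log(2): a(2*log(2)) = 5/2.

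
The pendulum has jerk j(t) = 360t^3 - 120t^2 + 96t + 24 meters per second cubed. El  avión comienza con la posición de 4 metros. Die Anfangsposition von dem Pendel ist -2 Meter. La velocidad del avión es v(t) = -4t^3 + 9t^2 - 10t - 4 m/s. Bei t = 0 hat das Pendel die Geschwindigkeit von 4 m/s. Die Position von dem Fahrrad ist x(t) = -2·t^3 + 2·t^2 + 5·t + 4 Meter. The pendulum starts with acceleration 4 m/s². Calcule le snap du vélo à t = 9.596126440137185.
Nous devons dériver notre équation de la position x(t) = -2·t^3 + 2·t^2 + 5·t + 4 4 fois. La dérivée de la position donne la vitesse: v(t) = -6·t^2 + 4·t + 5. En dérivant la vitesse, nous obtenons l'accélération: a(t) = 4 - 12·t. La dérivée de l'accélération donne le jerk: j(t) = -12. La dérivée du jerk donne le snap: s(t) = 0. De l'équation du snap s(t) = 0, nous substituons t = 9.596126440137185 pour obtenir s = 0.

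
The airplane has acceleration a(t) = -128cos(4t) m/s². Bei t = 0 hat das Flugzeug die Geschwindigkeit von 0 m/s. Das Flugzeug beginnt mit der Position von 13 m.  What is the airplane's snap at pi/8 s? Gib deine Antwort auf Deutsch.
Wir müssen unsere Gleichung für die Beschleunigung a(t) = -128·cos(4·t) 2-mal ableiten. Die Ableitung von der Beschleunigung ergibt den Ruck: j(t) = 512·sin(4·t). Die Ableitung von dem Ruck ergibt den Snap: s(t) = 2048·cos(4·t). Wir haben den Snap s(t) = 2048·cos(4·t). Durch Einsetzen von t = pi/8: s(pi/8) = 0.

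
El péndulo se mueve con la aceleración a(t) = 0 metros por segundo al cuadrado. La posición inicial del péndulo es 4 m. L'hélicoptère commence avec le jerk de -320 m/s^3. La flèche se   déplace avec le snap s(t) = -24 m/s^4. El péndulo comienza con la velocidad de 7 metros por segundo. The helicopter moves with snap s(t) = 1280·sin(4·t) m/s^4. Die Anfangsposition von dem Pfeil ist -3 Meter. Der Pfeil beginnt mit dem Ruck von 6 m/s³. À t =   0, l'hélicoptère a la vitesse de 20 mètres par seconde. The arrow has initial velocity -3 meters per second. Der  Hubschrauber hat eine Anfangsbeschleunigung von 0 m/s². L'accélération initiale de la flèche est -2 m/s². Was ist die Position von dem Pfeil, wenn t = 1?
Wir müssen unsere Gleichung für den Snap s(t) = -24 4-mal integrieren. Mit ∫s(t)dt und Anwendung von j(0) = 6, finden wir j(t) = 6 - 24·t. Durch Integration von dem Ruck und Verwendung der Anfangsbedingung a(0) = -2, erhalten wir a(t) = -12·t^2 + 6·t - 2. Die Stammfunktion von der Beschleunigung, mit v(0) = -3, ergibt die Geschwindigkeit: v(t) = -4·t^3 + 3·t^2 - 2·t - 3. Das Integral von der Geschwindigkeit, mit x(0) = -3, ergibt die Position: x(t) = -t^4 + t^3 - t^2 - 3·t - 3. Wir haben die Position x(t) = -t^4 + t^3 - t^2 - 3·t - 3. Durch Einsetzen von t = 1: x(1) = -7.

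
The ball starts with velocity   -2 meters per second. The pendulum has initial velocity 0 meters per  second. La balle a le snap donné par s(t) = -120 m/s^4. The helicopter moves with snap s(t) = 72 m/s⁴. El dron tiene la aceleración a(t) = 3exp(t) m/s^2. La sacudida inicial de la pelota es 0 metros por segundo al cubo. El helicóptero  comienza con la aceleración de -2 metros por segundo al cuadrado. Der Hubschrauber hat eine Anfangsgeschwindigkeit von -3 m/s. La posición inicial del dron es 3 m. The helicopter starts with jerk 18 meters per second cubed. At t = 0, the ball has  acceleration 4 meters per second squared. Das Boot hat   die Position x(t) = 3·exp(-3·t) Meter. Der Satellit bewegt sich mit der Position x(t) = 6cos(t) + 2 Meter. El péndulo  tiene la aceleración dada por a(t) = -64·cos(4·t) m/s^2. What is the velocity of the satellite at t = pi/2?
We must differentiate our position equation x(t) = 6·cos(t) + 2 1 time. Differentiating position, we get velocity: v(t) = -6·sin(t). We have velocity v(t) = -6·sin(t). Substituting t = pi/2: v(pi/2) = -6.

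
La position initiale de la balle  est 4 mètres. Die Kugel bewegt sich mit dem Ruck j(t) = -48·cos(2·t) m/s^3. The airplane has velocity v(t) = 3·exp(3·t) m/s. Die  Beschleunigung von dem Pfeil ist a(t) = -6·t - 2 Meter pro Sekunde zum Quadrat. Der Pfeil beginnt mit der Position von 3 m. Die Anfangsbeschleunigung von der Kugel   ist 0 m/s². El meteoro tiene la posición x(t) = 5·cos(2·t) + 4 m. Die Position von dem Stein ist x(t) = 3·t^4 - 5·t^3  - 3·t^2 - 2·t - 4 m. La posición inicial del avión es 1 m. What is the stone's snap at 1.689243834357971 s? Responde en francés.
Nous devons dériver notre équation de la position x(t) = 3·t^4 - 5·t^3 - 3·t^2 - 2·t - 4 4 fois. En prenant d/dt de x(t), nous trouvons v(t) = 12·t^3 - 15·t^2 - 6·t - 2. En dérivant la vitesse, nous obtenons l'accélération: a(t) = 36·t^2 - 30·t - 6. En dérivant l'accélération, nous obtenons le jerk: j(t) = 72·t - 30. En prenant d/dt de j(t), nous trouvons s(t) = 72. Nous avons le snap s(t) = 72. En substituant t = 1.689243834357971: s(1.689243834357971) = 72.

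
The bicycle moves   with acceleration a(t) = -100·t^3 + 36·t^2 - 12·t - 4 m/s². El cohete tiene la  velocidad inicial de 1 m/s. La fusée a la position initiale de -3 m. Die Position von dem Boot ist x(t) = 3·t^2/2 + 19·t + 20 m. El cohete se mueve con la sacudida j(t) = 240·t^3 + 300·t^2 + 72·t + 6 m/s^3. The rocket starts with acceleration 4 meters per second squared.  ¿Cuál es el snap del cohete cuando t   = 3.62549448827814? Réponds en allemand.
Ausgehend von dem Ruck j(t) = 240·t^3 + 300·t^2 + 72·t + 6, nehmen wir 1 Ableitung. Mit d/dt von j(t) finden wir s(t) = 720·t^2 + 600·t + 72. Aus der Gleichung für den Snap s(t) = 720·t^2 + 600·t + 72, setzen wir t = 3.62549448827814 ein und erhalten s = 11711.1280978322.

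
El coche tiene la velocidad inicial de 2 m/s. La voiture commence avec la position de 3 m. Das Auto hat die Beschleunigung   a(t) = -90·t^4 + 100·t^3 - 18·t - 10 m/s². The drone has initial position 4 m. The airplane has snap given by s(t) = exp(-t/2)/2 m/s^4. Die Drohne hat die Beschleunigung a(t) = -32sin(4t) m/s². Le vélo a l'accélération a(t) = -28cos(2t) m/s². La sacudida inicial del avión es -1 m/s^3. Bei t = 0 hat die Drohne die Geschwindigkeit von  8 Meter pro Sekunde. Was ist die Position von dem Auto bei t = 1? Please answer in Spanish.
Debemos encontrar la antiderivada de nuestra ecuación de la aceleración a(t) = -90·t^4 + 100·t^3 - 18·t - 10 2 veces. La integral de la aceleración, con v(0) = 2, da la velocidad: v(t) = -18·t^5 + 25·t^4 - 9·t^2 - 10·t + 2. La integral de la velocidad es la posición. Usando x(0) = 3, obtenemos x(t) = -3·t^6 + 5·t^5 - 3·t^3 - 5·t^2 + 2·t + 3. Usando x(t) = -3·t^6 + 5·t^5 - 3·t^3 - 5·t^2 + 2·t + 3 y sustituyendo t = 1, encontramos x = -1.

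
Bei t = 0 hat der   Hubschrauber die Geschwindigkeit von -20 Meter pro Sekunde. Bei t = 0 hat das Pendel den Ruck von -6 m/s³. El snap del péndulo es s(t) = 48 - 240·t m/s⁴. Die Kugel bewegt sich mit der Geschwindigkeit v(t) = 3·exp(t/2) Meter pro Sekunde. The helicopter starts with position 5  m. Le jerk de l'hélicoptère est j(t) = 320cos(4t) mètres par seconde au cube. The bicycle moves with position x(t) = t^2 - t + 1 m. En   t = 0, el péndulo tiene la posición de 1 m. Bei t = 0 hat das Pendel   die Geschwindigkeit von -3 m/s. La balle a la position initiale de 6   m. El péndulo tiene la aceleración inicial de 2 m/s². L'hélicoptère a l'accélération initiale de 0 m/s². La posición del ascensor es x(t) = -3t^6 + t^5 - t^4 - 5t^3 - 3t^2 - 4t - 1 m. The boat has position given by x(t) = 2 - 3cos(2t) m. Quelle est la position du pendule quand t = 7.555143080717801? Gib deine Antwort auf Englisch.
We need to integrate our snap equation s(t) = 48 - 240·t 4 times. Finding the integral of s(t) and using j(0) = -6: j(t) = -120·t^2 + 48·t - 6. Integrating jerk and using the initial condition a(0) = 2, we get a(t) = -40·t^3 + 24·t^2 - 6·t + 2. The antiderivative of acceleration is velocity. Using v(0) = -3, we get v(t) = -10·t^4 + 8·t^3 - 3·t^2 + 2·t - 3. Finding the integral of v(t) and using x(0) = 1: x(t) = -2·t^5 + 2·t^4 - t^3 + t^2 - 3·t + 1. From the given position equation x(t) = -2·t^5 + 2·t^4 - t^3 + t^2 - 3·t + 1, we substitute t = 7.555143080717801 to get x = -43111.0835091084.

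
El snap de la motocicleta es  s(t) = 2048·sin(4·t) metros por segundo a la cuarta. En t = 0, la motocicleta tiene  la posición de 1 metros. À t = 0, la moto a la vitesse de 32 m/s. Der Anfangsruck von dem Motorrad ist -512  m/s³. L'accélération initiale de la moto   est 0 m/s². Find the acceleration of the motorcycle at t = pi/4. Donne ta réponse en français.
Nous devons intégrer notre équation du snap s(t) = 2048·sin(4·t) 2 fois. L'intégrale du snap, avec j(0) = -512, donne le jerk: j(t) = -512·cos(4·t). L'intégrale du jerk est l'accélération. En utilisant a(0) = 0, nous obtenons a(t) = -128·sin(4·t). Nous avons l'accélération a(t) = -128·sin(4·t). En substituant t = pi/4: a(pi/4) = 0.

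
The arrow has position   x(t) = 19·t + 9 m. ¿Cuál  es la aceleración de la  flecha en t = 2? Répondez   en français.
Nous devons dériver notre équation de la position x(t) = 19·t + 9 2 fois. En dérivant la position, nous obtenons la vitesse: v(t) = 19. La dérivée de la vitesse donne l'accélération: a(t) = 0. Nous avons l'accélération a(t) = 0. En substituant t = 2: a(2) = 0.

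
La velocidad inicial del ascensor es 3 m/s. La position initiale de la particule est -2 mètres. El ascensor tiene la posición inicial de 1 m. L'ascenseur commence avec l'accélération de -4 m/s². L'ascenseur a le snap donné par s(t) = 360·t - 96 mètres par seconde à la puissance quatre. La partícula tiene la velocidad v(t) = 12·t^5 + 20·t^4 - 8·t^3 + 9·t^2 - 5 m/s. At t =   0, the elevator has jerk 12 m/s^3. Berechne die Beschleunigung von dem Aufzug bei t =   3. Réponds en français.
Nous devons intégrer notre équation du snap s(t) = 360·t - 96 2 fois. L'intégrale du snap est le jerk. En utilisant j(0) = 12, nous obtenons j(t) = 180·t^2 - 96·t + 12. La primitive du jerk, avec a(0) = -4, donne l'accélération: a(t) = 60·t^3 - 48·t^2 + 12·t - 4. De l'équation de l'accélération a(t) = 60·t^3 - 48·t^2 + 12·t - 4, nous substituons t = 3 pour obtenir a = 1220.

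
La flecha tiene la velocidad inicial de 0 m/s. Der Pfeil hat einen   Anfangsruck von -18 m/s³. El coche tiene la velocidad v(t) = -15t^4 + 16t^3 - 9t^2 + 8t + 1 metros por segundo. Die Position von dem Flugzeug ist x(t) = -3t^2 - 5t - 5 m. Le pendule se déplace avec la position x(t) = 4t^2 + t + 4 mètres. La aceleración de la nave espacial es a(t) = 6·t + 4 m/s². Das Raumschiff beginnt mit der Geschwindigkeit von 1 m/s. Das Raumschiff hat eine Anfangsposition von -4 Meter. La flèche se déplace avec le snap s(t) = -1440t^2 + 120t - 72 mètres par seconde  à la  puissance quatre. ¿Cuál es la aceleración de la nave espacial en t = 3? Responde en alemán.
Wir haben die Beschleunigung a(t) = 6·t + 4. Durch Einsetzen von t = 3: a(3) = 22.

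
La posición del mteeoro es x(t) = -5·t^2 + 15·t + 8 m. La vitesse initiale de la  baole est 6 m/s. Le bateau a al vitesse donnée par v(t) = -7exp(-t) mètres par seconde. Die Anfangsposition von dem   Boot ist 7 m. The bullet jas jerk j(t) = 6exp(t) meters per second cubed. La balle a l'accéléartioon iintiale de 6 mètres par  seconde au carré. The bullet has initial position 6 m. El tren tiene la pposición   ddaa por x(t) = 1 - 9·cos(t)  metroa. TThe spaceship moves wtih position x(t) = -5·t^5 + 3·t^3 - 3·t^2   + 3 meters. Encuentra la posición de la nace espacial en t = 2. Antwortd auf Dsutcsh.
Wir haben die Position x(t) = -5·t^5 + 3·t^3 - 3·t^2 + 3. Durch Einsetzen von t = 2: x(2) = -145.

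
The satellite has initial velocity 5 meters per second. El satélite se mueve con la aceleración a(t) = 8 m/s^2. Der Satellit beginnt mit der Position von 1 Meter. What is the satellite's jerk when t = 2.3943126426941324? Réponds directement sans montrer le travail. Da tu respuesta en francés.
La réponse est 0.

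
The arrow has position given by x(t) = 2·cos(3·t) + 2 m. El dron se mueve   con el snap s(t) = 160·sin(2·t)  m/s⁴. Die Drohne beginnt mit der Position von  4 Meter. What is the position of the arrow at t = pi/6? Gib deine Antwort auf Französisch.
De l'équation de la position x(t) = 2·cos(3·t) + 2, nous substituons t = pi/6 pour obtenir x = 2.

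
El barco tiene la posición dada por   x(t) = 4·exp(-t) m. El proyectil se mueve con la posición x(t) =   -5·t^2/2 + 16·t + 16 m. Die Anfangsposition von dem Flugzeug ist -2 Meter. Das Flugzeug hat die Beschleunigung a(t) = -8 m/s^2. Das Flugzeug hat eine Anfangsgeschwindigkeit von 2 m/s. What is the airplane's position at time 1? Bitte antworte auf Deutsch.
Um dies zu lösen, müssen wir 2 Stammfunktionen unserer Gleichung für die Beschleunigung a(t) = -8 finden. Mit ∫a(t)dt und Anwendung von v(0) = 2, finden wir v(t) = 2 - 8·t. Mit ∫v(t)dt und Anwendung von x(0) = -2, finden wir x(t) = -4·t^2 + 2·t - 2. Wir haben die Position x(t) = -4·t^2 + 2·t - 2. Durch Einsetzen von t = 1: x(1) = -4.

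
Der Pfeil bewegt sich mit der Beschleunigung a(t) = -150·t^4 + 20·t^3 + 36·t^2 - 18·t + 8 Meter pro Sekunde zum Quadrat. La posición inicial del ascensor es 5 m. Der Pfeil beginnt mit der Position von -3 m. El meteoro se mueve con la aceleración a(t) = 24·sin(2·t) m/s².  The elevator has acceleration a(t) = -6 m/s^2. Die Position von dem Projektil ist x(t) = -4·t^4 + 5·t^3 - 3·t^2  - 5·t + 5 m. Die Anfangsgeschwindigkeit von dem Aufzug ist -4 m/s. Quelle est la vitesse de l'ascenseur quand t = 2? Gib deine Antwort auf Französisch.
Nous devons trouver la primitive de notre équation de l'accélération a(t) = -6 1 fois. La primitive de l'accélération est la vitesse. En utilisant v(0) = -4, nous obtenons v(t) = -6·t - 4. Nous avons la vitesse v(t) = -6·t - 4. En substituant t = 2: v(2) = -16.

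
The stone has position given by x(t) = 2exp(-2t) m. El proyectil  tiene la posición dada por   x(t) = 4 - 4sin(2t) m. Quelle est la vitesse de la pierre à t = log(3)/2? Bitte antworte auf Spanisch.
Debemos derivar nuestra ecuación de la posición x(t) = 2·exp(-2·t) 1 vez. La derivada de la posición da la velocidad: v(t) = -4·exp(-2·t). Tenemos la velocidad v(t) = -4·exp(-2·t). Sustituyendo t = log(3)/2: v(log(3)/2) = -4/3.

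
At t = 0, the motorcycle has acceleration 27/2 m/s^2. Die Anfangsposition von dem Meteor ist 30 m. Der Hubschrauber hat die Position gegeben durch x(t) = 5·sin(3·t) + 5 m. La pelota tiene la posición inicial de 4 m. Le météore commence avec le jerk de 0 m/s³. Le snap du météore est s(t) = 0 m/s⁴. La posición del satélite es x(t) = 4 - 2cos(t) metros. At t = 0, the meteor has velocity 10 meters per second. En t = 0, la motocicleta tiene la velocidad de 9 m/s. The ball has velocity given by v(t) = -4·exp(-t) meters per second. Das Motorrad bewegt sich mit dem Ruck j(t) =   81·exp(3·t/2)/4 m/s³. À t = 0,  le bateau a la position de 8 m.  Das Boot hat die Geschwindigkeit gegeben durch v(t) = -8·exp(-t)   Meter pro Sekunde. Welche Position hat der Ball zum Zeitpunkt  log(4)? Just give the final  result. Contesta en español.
La respuesta es 1.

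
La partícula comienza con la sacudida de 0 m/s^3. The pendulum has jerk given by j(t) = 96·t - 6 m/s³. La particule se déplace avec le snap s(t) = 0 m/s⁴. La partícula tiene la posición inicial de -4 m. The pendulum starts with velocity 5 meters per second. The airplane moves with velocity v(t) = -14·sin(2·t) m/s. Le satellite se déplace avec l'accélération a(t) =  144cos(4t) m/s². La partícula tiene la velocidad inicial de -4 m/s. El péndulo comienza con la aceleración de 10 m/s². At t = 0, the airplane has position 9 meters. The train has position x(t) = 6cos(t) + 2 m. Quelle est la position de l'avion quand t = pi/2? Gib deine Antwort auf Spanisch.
Para resolver esto, necesitamos tomar 1 antiderivada de nuestra ecuación de la velocidad v(t) = -14·sin(2·t). La antiderivada de la velocidad es la posición. Usando x(0) = 9, obtenemos x(t) = 7·cos(2·t) + 2. Usando x(t) = 7·cos(2·t) + 2 y sustituyendo t = pi/2, encontramos x = -5.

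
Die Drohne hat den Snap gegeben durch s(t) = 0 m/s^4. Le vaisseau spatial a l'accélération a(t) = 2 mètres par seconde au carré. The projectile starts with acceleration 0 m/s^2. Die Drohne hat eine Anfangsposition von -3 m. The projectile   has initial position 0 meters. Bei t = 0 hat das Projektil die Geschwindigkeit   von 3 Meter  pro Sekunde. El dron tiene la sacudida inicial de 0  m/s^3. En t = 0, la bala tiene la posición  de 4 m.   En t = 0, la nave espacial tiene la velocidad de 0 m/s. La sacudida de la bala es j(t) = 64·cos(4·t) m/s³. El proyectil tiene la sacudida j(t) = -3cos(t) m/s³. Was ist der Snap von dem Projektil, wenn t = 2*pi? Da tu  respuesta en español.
Para resolver esto, necesitamos tomar 1 derivada de nuestra ecuación de la sacudida j(t) = -3·cos(t). Tomando d/dt de j(t), encontramos s(t) = 3·sin(t). Usando s(t) = 3·sin(t) y sustituyendo t = 2*pi, encontramos s = 0.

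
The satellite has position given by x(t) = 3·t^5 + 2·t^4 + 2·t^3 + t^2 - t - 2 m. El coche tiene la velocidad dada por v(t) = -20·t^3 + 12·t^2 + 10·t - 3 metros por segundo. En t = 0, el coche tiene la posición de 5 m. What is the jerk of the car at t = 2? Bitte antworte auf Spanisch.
Partiendo de la velocidad v(t) = -20·t^3 + 12·t^2 + 10·t - 3, tomamos 2 derivadas. La derivada de la velocidad da la aceleración: a(t) = -60·t^2 + 24·t + 10. Tomando d/dt de a(t), encontramos j(t) = 24 - 120·t. Tenemos la sacudida j(t) = 24 - 120·t. Sustituyendo t = 2: j(2) = -216.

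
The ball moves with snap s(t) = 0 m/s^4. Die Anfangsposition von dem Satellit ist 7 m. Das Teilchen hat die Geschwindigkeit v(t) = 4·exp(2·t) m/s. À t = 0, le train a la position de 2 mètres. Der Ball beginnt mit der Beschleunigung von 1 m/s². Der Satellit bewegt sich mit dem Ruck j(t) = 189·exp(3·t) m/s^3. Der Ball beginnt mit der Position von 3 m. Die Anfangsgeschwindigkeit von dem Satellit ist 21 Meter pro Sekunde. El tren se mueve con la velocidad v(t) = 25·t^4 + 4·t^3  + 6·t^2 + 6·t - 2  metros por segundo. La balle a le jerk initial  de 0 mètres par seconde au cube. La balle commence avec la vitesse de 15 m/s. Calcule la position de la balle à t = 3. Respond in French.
En partant du snap s(t) = 0, nous prenons 4 intégrales. L'intégrale du snap, avec j(0) = 0, donne le jerk: j(t) = 0. L'intégrale du jerk, avec a(0) = 1, donne l'accélération: a(t) = 1. En intégrant l'accélération et en utilisant la condition initiale v(0) = 15, nous obtenons v(t) = t + 15. La primitive de la vitesse est la position. En utilisant x(0) = 3, nous obtenons x(t) = t^2/2 + 15·t + 3. En utilisant x(t) = t^2/2 + 15·t + 3 et en substituant t = 3, nous trouvons x = 105/2.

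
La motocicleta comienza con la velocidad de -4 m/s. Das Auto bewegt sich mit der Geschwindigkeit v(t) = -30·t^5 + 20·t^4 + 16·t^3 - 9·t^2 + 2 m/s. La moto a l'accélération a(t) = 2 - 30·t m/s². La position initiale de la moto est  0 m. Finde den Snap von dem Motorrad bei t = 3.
Ausgehend von der Beschleunigung a(t) = 2 - 30·t, nehmen wir 2 Ableitungen. Die Ableitung von der Beschleunigung ergibt den Ruck: j(t) = -30. Mit d/dt von j(t) finden wir s(t) = 0. Wir haben den Snap s(t) = 0. Durch Einsetzen von t = 3: s(3) = 0.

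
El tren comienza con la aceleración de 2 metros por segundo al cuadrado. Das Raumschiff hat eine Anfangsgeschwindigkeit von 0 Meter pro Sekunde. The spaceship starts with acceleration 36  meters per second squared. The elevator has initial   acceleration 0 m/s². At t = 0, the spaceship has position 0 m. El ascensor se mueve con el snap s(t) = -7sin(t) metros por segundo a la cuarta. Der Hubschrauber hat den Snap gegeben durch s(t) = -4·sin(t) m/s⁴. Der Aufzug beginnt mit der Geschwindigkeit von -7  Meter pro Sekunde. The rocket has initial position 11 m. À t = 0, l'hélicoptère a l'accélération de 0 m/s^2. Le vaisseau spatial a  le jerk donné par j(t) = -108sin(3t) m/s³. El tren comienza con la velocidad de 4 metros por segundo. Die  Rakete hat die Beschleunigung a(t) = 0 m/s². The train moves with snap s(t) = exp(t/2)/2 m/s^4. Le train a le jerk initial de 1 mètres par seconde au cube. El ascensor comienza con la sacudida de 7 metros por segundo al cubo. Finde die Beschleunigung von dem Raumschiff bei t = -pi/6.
Ausgehend von dem Ruck j(t) = -108·sin(3·t), nehmen wir 1 Integral. Die Stammfunktion von dem Ruck ist die Beschleunigung. Mit a(0) = 36 erhalten wir a(t) = 36·cos(3·t). Aus der Gleichung für die Beschleunigung a(t) = 36·cos(3·t), setzen wir t = -pi/6 ein und erhalten a = 0.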